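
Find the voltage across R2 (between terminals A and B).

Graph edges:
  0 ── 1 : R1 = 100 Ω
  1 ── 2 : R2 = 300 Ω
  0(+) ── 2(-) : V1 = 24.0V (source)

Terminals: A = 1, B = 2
R1 and R2 are in series across V1 (node 0 → node 1 → node 2), and the output A–B is taken across R2, so this is a voltage divider.
Series current: I = V1/(R1 + R2) = 24/(100 + 300) = 24/400 = 0.06 A
V_R2 = I × R2 = V1 × R2/(R1 + R2) = 24 × 300/400 = 18 V

Final answer: 18 V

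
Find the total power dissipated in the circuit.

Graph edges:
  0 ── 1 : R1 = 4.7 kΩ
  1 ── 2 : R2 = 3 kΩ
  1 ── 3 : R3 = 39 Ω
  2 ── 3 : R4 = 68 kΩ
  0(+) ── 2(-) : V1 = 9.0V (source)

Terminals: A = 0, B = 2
Nodal analysis, taking node 2 as the 0 V reference.
Source V1 fixes V_0 = 9 V.
KCL at each unknown node (sum of currents leaving = 0; resistances in Ω):
  Node 1: (V_1 - 9)/4700 + (V_1 - 0)/3000 + (V_1 - V_3)/39 = 0
  Node 3: (V_3 - V_1)/39 + (V_3 - 0)/68000 = 0
Collecting terms (coefficients in siemens):
  0.02619·V_1 - 0.02564·V_3 = 0.001915
  0.02566·V_3 - 0.02564·V_1 = 0
Determinant D = (0.02619)(0.02566) - (-0.02564)(-0.02564) = 0.00001439
V_1 = [(0.001915)(0.02566) - (-0.02564)(0)]/D = 3.415 V
V_3 = [(0.02619)(0) - (0.001915)(-0.02564)]/D = 3.413 V
Power in each resistor, P = (ΔV)²/R:
  P_R1 = (9 - 3.415)²/4700 = 0.006638 W
  P_R2 = (3.415 - 0)²/3000 = 0.003886 W
  P_R3 = (3.415 - 3.413)²/39 = 0.00000009823 W
  P_R4 = (0 - 3.413)²/68000 = 0.0001713 W
P_total = P_R1 + P_R2 + P_R3 + P_R4 = 0.0107 W

Final answer: 0.0107 W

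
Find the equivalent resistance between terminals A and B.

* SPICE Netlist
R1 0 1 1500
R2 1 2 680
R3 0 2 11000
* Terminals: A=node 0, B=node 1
Reduce the network between node 0 (A) and node 1 (B) by series/parallel combination:
  Rs1 = R3 + R2 (series, joined only at node 2) = 11000 + 680 = 11680 Ω
  Rp1 = R1 ‖ Rs1 (parallel, both between nodes 0 and 1) = 1/(1/1500 + 1/11680) = 1329 Ω
R_eq = 1.329 kΩ

Final answer: 1.329 kΩ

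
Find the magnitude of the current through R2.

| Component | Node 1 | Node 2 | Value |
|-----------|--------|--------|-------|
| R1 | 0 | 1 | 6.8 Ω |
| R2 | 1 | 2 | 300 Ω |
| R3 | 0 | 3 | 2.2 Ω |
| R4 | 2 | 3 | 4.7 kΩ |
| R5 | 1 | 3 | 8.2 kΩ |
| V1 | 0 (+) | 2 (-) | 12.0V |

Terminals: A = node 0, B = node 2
Nodal analysis, taking node 2 as the 0 V reference.
Source V1 fixes V_0 = 12 V.
KCL at each unknown node (sum of currents leaving = 0; resistances in Ω):
  Node 1: (V_1 - 12)/6.8 + (V_1 - 0)/300 + (V_1 - V_3)/8200 = 0
  Node 3: (V_3 - 12)/2.2 + (V_3 - 0)/4700 + (V_3 - V_1)/8200 = 0
Collecting terms (coefficients in siemens):
  0.1505·V_1 - 0.000122·V_3 = 1.765
  0.4549·V_3 - 0.000122·V_1 = 5.455
Determinant D = (0.1505)(0.4549) - (-0.000122)(-0.000122) = 0.06847
V_1 = [(1.765)(0.4549) - (-0.000122)(5.455)]/D = 11.73 V
V_3 = [(0.1505)(5.455) - (1.765)(-0.000122)]/D = 11.99 V
I_R2 = (V_1 - V_2)/R2 = (11.73 - 0)/300 = 0.03911 A
|I_R2| = 0.03911 A

Final answer: |I_R2| = 0.03911 A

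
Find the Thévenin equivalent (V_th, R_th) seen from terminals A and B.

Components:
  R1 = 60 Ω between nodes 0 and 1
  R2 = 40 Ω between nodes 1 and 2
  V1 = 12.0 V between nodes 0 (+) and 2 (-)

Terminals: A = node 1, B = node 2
Step 1 — V_th is the open-circuit voltage V_A - V_B (nothing connected across the terminals).
Nodal analysis, taking node 2 as the 0 V reference.
Source V1 fixes V_0 = 12 V.
KCL at each unknown node (sum of currents leaving = 0; resistances in Ω):
  Node 1: (V_1 - 12)/60 + (V_1 - 0)/40 = 0
Collecting terms: 0.04167 × V_1 = 0.2  =>  V_1 = 4.8 V
V_th = V_1 - V_2 = 4.8 - 0 = 4.8 V
Step 2 — R_th: zero the source — replace V1 by a short circuit (node 2 merges into node 0) — and find the resistance seen between A (node 1) and B (node 0).
Reduce the network between node 1 (A) and node 0 (B) by series/parallel combination:
  Rp1 = R1 ‖ R2 (parallel, both between nodes 0 and 1) = 1/(1/60 + 1/40) = 24 Ω
R_th = 24 Ω

Final answer: V_th = 4.8 V, R_th = 24 Ω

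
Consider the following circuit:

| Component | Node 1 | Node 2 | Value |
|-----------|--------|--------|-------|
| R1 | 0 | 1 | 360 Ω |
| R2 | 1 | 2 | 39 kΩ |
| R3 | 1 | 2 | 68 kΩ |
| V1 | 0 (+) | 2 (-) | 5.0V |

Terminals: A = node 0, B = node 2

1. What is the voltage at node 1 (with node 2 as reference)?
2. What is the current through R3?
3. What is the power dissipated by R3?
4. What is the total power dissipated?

Nodal analysis, taking node 2 as the 0 V reference.
Source V1 fixes V_0 = 5 V.
KCL at each unknown node (sum of currents leaving = 0; resistances in Ω):
  Node 1: (V_1 - 5)/360 + (V_1 - 0)/39000 + (V_1 - 0)/68000 = 0
Collecting terms: 0.002818 × V_1 = 0.01389  =>  V_1 = 4.928 V
Part 1:
  Read off the nodal solution: V_1 = 4.928 V
Part 2:
  I_R3 = (V_1 - V_2)/R3 = (4.928 - 0)/68000 = 0.00007248 A
  Magnitude: I_R3 = 0.00007248 A
Part 3:
  I_R3 = (V_1 - V_2)/R3 = (4.928 - 0)/68000 = 0.00007248 A
  P_R3 = I_R3² × R3 = (0.00007248)² × 68000 = 0.0003572 W
Part 4:
  Power in each resistor, P = (ΔV)²/R:
    P_R1 = (5 - 4.928)²/360 = 0.00001423 W
    P_R2 = (4.928 - 0)²/39000 = 0.0006228 W
    P_R3 = (4.928 - 0)²/68000 = 0.0003572 W
  P_total = P_R1 + P_R2 + P_R3 = 0.0009942 W

Final answers:
1. V_1 = 4.928 V
2. I_R3 = 7.248e-05 A
3. P_R3 = 0.0003572 W
4. P_total = 0.0009942 W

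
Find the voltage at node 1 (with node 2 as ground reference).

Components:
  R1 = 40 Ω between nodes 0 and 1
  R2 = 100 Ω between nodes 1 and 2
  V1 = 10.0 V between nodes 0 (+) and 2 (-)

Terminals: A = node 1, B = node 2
Nodal analysis, taking node 2 as the 0 V reference.
Source V1 fixes V_0 = 10 V.
KCL at each unknown node (sum of currents leaving = 0; resistances in Ω):
  Node 1: (V_1 - 10)/40 + (V_1 - 0)/100 = 0
Collecting terms: 0.035 × V_1 = 0.25  =>  V_1 = 7.143 V
The requested potential is V_1 = 7.143 V.

Final answer: V_1 = 7.143 V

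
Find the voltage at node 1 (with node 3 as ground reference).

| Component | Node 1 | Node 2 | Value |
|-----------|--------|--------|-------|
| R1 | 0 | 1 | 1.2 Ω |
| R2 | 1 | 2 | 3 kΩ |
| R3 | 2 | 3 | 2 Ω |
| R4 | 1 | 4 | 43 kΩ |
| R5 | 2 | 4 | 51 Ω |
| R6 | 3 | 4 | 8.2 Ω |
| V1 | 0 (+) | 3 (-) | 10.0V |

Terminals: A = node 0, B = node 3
Nodal analysis, taking node 3 as the 0 V reference.
Source V1 fixes V_0 = 10 V.
KCL at each unknown node (sum of currents leaving = 0; resistances in Ω):
  Node 1: (V_1 - 10)/1.2 + (V_1 - V_2)/3000 + (V_1 - V_4)/43000 = 0
  Node 2: (V_2 - V_1)/3000 + (V_2 - 0)/2 + (V_2 - V_4)/51 = 0
  Node 4: (V_4 - V_1)/43000 + (V_4 - V_2)/51 + (V_4 - 0)/8.2 = 0
Collecting terms (coefficients in siemens):
  0.8337·V_1 - 0.0003333·V_2 - 0.00002326·V_4 = 8.333
  0.5199·V_2 - 0.0003333·V_1 - 0.01961·V_4 = 0
  0.1416·V_4 - 0.00002326·V_1 - 0.01961·V_2 = 0
Solving these 3 simultaneous equations (Gaussian elimination) gives:
  V_1 = 9.996 V, V_2 = 0.006504 V, V_4 = 0.002543 V
The requested potential is V_1 = 9.996 V.

Final answer: V_1 = 9.996 V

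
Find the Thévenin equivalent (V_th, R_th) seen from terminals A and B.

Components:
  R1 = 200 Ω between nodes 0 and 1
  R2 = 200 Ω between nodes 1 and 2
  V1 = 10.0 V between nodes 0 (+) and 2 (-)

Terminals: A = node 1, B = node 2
Step 1 — V_th is the open-circuit voltage V_A - V_B (nothing connected across the terminals).
Nodal analysis, taking node 2 as the 0 V reference.
Source V1 fixes V_0 = 10 V.
KCL at each unknown node (sum of currents leaving = 0; resistances in Ω):
  Node 1: (V_1 - 10)/200 + (V_1 - 0)/200 = 0
Collecting terms: 0.01 × V_1 = 0.05  =>  V_1 = 5 V
V_th = V_1 - V_2 = 5 - 0 = 5 V
Step 2 — R_th: zero the source — replace V1 by a short circuit (node 2 merges into node 0) — and find the resistance seen between A (node 1) and B (node 0).
Reduce the network between node 1 (A) and node 0 (B) by series/parallel combination:
  Rp1 = R1 ‖ R2 (parallel, both between nodes 0 and 1) = 1/(1/200 + 1/200) = 100 Ω
R_th = 100 Ω

Final answer: V_th = 5 V, R_th = 100 Ω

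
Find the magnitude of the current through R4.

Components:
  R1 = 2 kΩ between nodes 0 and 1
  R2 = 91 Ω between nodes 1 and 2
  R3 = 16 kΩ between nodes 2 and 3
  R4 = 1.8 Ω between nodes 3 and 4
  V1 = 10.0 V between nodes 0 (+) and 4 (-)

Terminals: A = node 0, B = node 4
Nodal analysis, taking node 4 as the 0 V reference.
Source V1 fixes V_0 = 10 V.
KCL at each unknown node (sum of currents leaving = 0; resistances in Ω):
  Node 1: (V_1 - 10)/2000 + (V_1 - V_2)/91 = 0
  Node 2: (V_2 - V_1)/91 + (V_2 - V_3)/16000 = 0
  Node 3: (V_3 - V_2)/16000 + (V_3 - 0)/1.8 = 0
Collecting terms (coefficients in siemens):
  0.01149·V_1 - 0.01099·V_2 = 0.005
  0.01105·V_2 - 0.01099·V_1 - 0.0000625·V_3 = 0
  0.5556·V_3 - 0.0000625·V_2 = 0
Solving these 3 simultaneous equations (Gaussian elimination) gives:
  V_1 = 8.895 V, V_2 = 8.844 V, V_3 = 0.0009949 V
I_R4 = (V_3 - V_4)/R4 = (0.0009949 - 0)/1.8 = 0.0005527 A
|I_R4| = 0.0005527 A

Final answer: |I_R4| = 0.0005527 A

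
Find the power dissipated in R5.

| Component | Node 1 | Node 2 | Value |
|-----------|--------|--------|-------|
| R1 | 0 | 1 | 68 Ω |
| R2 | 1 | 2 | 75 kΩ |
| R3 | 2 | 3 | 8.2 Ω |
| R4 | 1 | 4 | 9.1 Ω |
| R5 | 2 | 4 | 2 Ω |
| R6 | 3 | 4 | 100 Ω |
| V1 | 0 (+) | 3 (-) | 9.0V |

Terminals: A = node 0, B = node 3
Nodal analysis, taking node 3 as the 0 V reference.
Source V1 fixes V_0 = 9 V.
KCL at each unknown node (sum of currents leaving = 0; resistances in Ω):
  Node 1: (V_1 - 9)/68 + (V_1 - V_2)/75000 + (V_1 - V_4)/9.1 = 0
  Node 2: (V_2 - V_1)/75000 + (V_2 - 0)/8.2 + (V_2 - V_4)/2 = 0
  Node 4: (V_4 - V_1)/9.1 + (V_4 - V_2)/2 + (V_4 - 0)/100 = 0
Collecting terms (coefficients in siemens):
  0.1246·V_1 - 0.00001333·V_2 - 0.1099·V_4 = 0.1324
  0.622·V_2 - 0.00001333·V_1 - 0.5·V_4 = 0
  0.6199·V_4 - 0.1099·V_1 - 0.5·V_2 = 0
Solving these 3 simultaneous equations (Gaussian elimination) gives:
  V_1 = 1.913 V, V_2 = 0.7755 V, V_4 = 0.9646 V
I_R5 = (V_2 - V_4)/R5 = (0.7755 - 0.9646)/2 = -0.09456 A
P_R5 = I_R5² × R5 = (-0.09456)² × 2 = 0.01788 W

Final answer: 0.01788 W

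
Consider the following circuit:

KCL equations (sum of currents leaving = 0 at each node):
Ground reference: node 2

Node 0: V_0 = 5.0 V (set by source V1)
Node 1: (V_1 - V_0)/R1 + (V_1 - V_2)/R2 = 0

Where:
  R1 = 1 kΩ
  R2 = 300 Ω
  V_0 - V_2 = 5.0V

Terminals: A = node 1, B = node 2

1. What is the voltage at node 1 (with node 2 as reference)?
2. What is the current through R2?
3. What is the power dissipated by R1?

Nodal analysis, taking node 2 as the 0 V reference.
Source V1 fixes V_0 = 5 V.
KCL at each unknown node (sum of currents leaving = 0; resistances in Ω):
  Node 1: (V_1 - 5)/1000 + (V_1 - 0)/300 = 0
Collecting terms: 0.004333 × V_1 = 0.005  =>  V_1 = 1.154 V
Part 1:
  Read off the nodal solution: V_1 = 1.154 V
Part 2:
  I_R2 = (V_1 - V_2)/R2 = (1.154 - 0)/300 = 0.003846 A
  Magnitude: I_R2 = 0.003846 A
Part 3:
  I_R1 = (V_0 - V_1)/R1 = (5 - 1.154)/1000 = 0.003846 A
  P_R1 = I_R1² × R1 = (0.003846)² × 1000 = 0.01479 W

Final answers:
1. V_1 = 1.154 V
2. I_R2 = 0.003846 A
3. P_R1 = 0.01479 W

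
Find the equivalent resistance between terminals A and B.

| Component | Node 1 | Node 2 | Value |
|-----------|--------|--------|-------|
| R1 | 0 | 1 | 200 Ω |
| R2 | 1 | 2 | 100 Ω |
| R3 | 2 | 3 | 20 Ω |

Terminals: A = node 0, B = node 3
Reduce the network between node 0 (A) and node 3 (B) by series/parallel combination:
  Rs1 = R1 + R2 (series, joined only at node 1) = 200 + 100 = 300 Ω
  Rs2 = R3 + Rs1 (series, joined only at node 2) = 20 + 300 = 320 Ω
R_eq = 320 Ω

Final answer: 320 Ω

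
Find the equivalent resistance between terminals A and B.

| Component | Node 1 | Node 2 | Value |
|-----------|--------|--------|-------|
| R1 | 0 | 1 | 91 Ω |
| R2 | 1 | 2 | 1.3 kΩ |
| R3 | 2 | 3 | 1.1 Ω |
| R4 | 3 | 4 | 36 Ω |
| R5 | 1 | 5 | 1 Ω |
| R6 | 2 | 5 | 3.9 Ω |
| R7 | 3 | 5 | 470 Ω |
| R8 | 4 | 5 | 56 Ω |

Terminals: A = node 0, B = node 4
The network is not a plain series/parallel combination. Inject a 1 A test current into terminal A (node 0) and return it from terminal B (node 4); then R_eq = V_A / (1 A).
Nodal analysis, taking node 4 as the 0 V reference.
Current source I_test pushes 1 A into node 0 and draws it out of node 4.
KCL at each unknown node (sum of currents leaving = 0; resistances in Ω):
  Node 0: (V_0 - V_1)/91 - 1 = 0
  Node 1: (V_1 - V_0)/91 + (V_1 - V_2)/1300 + (V_1 - V_5)/1 = 0
  Node 2: (V_2 - V_1)/1300 + (V_2 - V_3)/1.1 + (V_2 - V_5)/3.9 = 0
  Node 3: (V_3 - V_2)/1.1 + (V_3 - 0)/36 + (V_3 - V_5)/470 = 0
  Node 5: (V_5 - V_1)/1 + (V_5 - V_2)/3.9 + (V_5 - V_3)/470 + (V_5 - 0)/56 = 0
Collecting terms (coefficients in siemens):
  0.01099·V_0 - 0.01099·V_1 = 1
  1.012·V_1 - 0.01099·V_0 - 0.0007692·V_2 - 1·V_5 = 0
  1.166·V_2 - 0.0007692·V_1 - 0.9091·V_3 - 0.2564·V_5 = 0
  0.939·V_3 - 0.9091·V_2 - 0.002128·V_5 = 0
  1.276·V_5 - 1·V_1 - 0.2564·V_2 - 0.002128·V_3 = 0
Solving these 5 simultaneous equations (Gaussian elimination) gives:
  V_0 = 115.6 V, V_1 = 24.64 V, V_2 = 21.43 V, V_3 = 20.8 V
  V_5 = 23.65 V
R_eq = V_0 / 1 A = 115.6 Ω

Final answer: 115.6 Ω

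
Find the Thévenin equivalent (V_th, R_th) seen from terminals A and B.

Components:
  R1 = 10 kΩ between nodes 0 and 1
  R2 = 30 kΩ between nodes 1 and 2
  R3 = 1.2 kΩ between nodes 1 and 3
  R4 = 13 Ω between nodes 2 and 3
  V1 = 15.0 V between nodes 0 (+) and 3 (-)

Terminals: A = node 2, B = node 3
Step 1 — V_th is the open-circuit voltage V_A - V_B (nothing connected across the terminals).
Nodal analysis, taking node 3 as the 0 V reference.
Source V1 fixes V_0 = 15 V.
KCL at each unknown node (sum of currents leaving = 0; resistances in Ω):
  Node 1: (V_1 - 15)/10000 + (V_1 - V_2)/30000 + (V_1 - 0)/1200 = 0
  Node 2: (V_2 - V_1)/30000 + (V_2 - 0)/13 = 0
Collecting terms (coefficients in siemens):
  0.0009667·V_1 - 0.00003333·V_2 = 0.0015
  0.07696·V_2 - 0.00003333·V_1 = 0
Determinant D = (0.0009667)(0.07696) - (-0.00003333)(-0.00003333) = 0.00007439
V_1 = [(0.0015)(0.07696) - (-0.00003333)(0)]/D = 1.552 V
V_2 = [(0.0009667)(0) - (0.0015)(-0.00003333)]/D = 0.0006721 V
V_th = V_2 - V_3 = 0.0006721 - 0 = 0.0006721 V
Step 2 — R_th: zero the source — replace V1 by a short circuit (node 3 merges into node 0) — and find the resistance seen between A (node 2) and B (node 0).
Reduce the network between node 2 (A) and node 0 (B) by series/parallel combination:
  Rp1 = R1 ‖ R3 (parallel, both between nodes 0 and 1) = 1/(1/10000 + 1/1200) = 1071 Ω
  Rs1 = R2 + Rp1 (series, joined only at node 1) = 30000 + 1071 = 31070 Ω
  Rp2 = R4 ‖ Rs1 (parallel, both between nodes 0 and 2) = 1/(1/13 + 1/31070) = 12.99 Ω
R_th = 12.99 Ω

Final answer: V_th = 0.0006721 V, R_th = 12.99 Ω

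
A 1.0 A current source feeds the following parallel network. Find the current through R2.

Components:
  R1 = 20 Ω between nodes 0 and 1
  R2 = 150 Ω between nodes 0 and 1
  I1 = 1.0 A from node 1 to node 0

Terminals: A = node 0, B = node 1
All resistors sit directly between nodes 0 and 1, so they are in parallel and share one voltage V; the full source current 1 A splits among them.
1/R_par = 1/20 + 1/150 = 0.05667 S  =>  R_par = 17.65 Ω
V = I × R_par = 1 × 17.65 = 17.65 V
I_R2 = V/R2 = 17.65/150 = 0.1176 A

Final answer: 0.1176 A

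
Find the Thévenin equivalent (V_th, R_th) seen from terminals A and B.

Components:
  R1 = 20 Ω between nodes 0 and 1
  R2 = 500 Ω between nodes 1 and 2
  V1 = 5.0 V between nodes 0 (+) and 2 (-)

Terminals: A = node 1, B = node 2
Step 1 — V_th is the open-circuit voltage V_A - V_B (nothing connected across the terminals).
Nodal analysis, taking node 2 as the 0 V reference.
Source V1 fixes V_0 = 5 V.
KCL at each unknown node (sum of currents leaving = 0; resistances in Ω):
  Node 1: (V_1 - 5)/20 + (V_1 - 0)/500 = 0
Collecting terms: 0.052 × V_1 = 0.25  =>  V_1 = 4.808 V
V_th = V_1 - V_2 = 4.808 - 0 = 4.808 V
Step 2 — R_th: zero the source — replace V1 by a short circuit (node 2 merges into node 0) — and find the resistance seen between A (node 1) and B (node 0).
Reduce the network between node 1 (A) and node 0 (B) by series/parallel combination:
  Rp1 = R1 ‖ R2 (parallel, both between nodes 0 and 1) = 1/(1/20 + 1/500) = 19.23 Ω
R_th = 19.23 Ω

Final answer: V_th = 4.808 V, R_th = 19.23 Ω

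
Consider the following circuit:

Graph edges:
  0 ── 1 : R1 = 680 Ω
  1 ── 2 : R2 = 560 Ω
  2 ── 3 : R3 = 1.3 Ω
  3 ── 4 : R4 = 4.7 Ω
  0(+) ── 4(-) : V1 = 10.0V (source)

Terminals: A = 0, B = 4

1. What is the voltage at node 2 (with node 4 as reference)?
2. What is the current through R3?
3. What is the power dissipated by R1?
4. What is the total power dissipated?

Nodal analysis, taking node 4 as the 0 V reference.
Source V1 fixes V_0 = 10 V.
KCL at each unknown node (sum of currents leaving = 0; resistances in Ω):
  Node 1: (V_1 - 10)/680 + (V_1 - V_2)/560 = 0
  Node 2: (V_2 - V_1)/560 + (V_2 - V_3)/1.3 = 0
  Node 3: (V_3 - V_2)/1.3 + (V_3 - 0)/4.7 = 0
Collecting terms (coefficients in siemens):
  0.003256·V_1 - 0.001786·V_2 = 0.01471
  0.771·V_2 - 0.001786·V_1 - 0.7692·V_3 = 0
  0.982·V_3 - 0.7692·V_2 = 0
Solving these 3 simultaneous equations (Gaussian elimination) gives:
  V_1 = 4.543 V, V_2 = 0.04815 V, V_3 = 0.03772 V
Part 1:
  Read off the nodal solution: V_2 = 0.04815 V
Part 2:
  I_R3 = (V_2 - V_3)/R3 = (0.04815 - 0.03772)/1.3 = 0.008026 A
  Magnitude: I_R3 = 0.008026 A
Part 3:
  I_R1 = (V_0 - V_1)/R1 = (10 - 4.543)/680 = 0.008026 A
  P_R1 = I_R1² × R1 = (0.008026)² × 680 = 0.0438 W
Part 4:
  Power in each resistor, P = (ΔV)²/R:
    P_R1 = (10 - 4.543)²/680 = 0.0438 W
    P_R2 = (4.543 - 0.04815)²/560 = 0.03607 W
    P_R3 = (0.04815 - 0.03772)²/1.3 = 0.00008374 W
    P_R4 = (0.03772 - 0)²/4.7 = 0.0003027 W
  P_total = P_R1 + P_R2 + P_R3 + P_R4 = 0.08026 W

Final answers:
1. V_2 = 0.04815 V
2. I_R3 = 0.008026 A
3. P_R1 = 0.0438 W
4. P_total = 0.08026 W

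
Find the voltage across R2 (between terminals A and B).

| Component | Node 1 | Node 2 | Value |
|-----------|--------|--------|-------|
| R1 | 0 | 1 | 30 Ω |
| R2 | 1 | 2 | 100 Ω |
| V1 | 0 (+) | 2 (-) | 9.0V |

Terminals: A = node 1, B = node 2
R1 and R2 are in series across V1 (node 0 → node 1 → node 2), and the output A–B is taken across R2, so this is a voltage divider.
Series current: I = V1/(R1 + R2) = 9/(30 + 100) = 9/130 = 0.06923 A
V_R2 = I × R2 = V1 × R2/(R1 + R2) = 9 × 100/130 = 6.923 V

Final answer: 6.923 V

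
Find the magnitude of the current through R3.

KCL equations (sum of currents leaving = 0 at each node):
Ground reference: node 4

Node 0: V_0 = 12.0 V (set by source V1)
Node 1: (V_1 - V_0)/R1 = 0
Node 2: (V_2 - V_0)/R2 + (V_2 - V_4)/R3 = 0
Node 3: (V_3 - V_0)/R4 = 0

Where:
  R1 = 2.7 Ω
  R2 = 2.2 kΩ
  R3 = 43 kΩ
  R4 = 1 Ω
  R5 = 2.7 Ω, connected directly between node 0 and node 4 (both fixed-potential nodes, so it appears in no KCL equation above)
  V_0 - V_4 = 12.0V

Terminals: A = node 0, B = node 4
Nodal analysis, taking node 4 as the 0 V reference.
Source V1 fixes V_0 = 12 V.
KCL at each unknown node (sum of currents leaving = 0; resistances in Ω):
  Node 1: (V_1 - 12)/2.7 = 0
  Node 2: (V_2 - 12)/2200 + (V_2 - 0)/43000 = 0
  Node 3: (V_3 - 12)/1 = 0
Collecting terms (coefficients in siemens):
  0.3704·V_1 = 4.444
  0.0004778·V_2 = 0.005455
  1·V_3 = 12
Solving these 3 simultaneous equations (Gaussian elimination) gives:
  V_1 = 12 V, V_2 = 11.42 V, V_3 = 12 V
I_R3 = (V_2 - V_4)/R3 = (11.42 - 0)/43000 = 0.0002655 A
|I_R3| = 0.0002655 A

Final answer: |I_R3| = 0.0002655 A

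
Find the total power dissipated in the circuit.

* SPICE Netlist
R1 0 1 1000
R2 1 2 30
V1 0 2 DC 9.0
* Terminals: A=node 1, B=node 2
Nodal analysis, taking node 2 as the 0 V reference.
Source V1 fixes V_0 = 9 V.
KCL at each unknown node (sum of currents leaving = 0; resistances in Ω):
  Node 1: (V_1 - 9)/1000 + (V_1 - 0)/30 = 0
Collecting terms: 0.03433 × V_1 = 0.009  =>  V_1 = 0.2621 V
Power in each resistor, P = (ΔV)²/R:
  P_R1 = (9 - 0.2621)²/1000 = 0.07635 W
  P_R2 = (0.2621 - 0)²/30 = 0.002291 W
P_total = P_R1 + P_R2 = 0.07864 W

Final answer: 0.07864 W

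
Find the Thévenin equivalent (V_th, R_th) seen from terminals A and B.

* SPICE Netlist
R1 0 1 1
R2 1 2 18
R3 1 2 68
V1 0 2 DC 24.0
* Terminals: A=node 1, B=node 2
Step 1 — V_th is the open-circuit voltage V_A - V_B (nothing connected across the terminals).
Nodal analysis, taking node 2 as the 0 V reference.
Source V1 fixes V_0 = 24 V.
KCL at each unknown node (sum of currents leaving = 0; resistances in Ω):
  Node 1: (V_1 - 24)/1 + (V_1 - 0)/18 + (V_1 - 0)/68 = 0
Collecting terms: 1.07 × V_1 = 24  =>  V_1 = 22.42 V
V_th = V_1 - V_2 = 22.42 - 0 = 22.42 V
Step 2 — R_th: zero the source — replace V1 by a short circuit (node 2 merges into node 0) — and find the resistance seen between A (node 1) and B (node 0).
Reduce the network between node 1 (A) and node 0 (B) by series/parallel combination:
  Rp1 = R1 ‖ R2 ‖ R3 (parallel, all between nodes 0 and 1) = 1/(1/1 + 1/18 + 1/68) = 0.9344 Ω
R_th = 0.9344 Ω

Final answer: V_th = 22.42 V, R_th = 0.9344 Ω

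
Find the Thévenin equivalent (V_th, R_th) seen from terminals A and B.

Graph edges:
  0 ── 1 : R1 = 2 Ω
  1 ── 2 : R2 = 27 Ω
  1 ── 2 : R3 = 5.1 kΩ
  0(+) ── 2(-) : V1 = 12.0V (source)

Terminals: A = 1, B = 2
Step 1 — V_th is the open-circuit voltage V_A - V_B (nothing connected across the terminals).
Nodal analysis, taking node 2 as the 0 V reference.
Source V1 fixes V_0 = 12 V.
KCL at each unknown node (sum of currents leaving = 0; resistances in Ω):
  Node 1: (V_1 - 12)/2 + (V_1 - 0)/27 + (V_1 - 0)/5100 = 0
Collecting terms: 0.5372 × V_1 = 6  =>  V_1 = 11.17 V
V_th = V_1 - V_2 = 11.17 - 0 = 11.17 V
Step 2 — R_th: zero the source — replace V1 by a short circuit (node 2 merges into node 0) — and find the resistance seen between A (node 1) and B (node 0).
Reduce the network between node 1 (A) and node 0 (B) by series/parallel combination:
  Rp1 = R1 ‖ R2 ‖ R3 (parallel, all between nodes 0 and 1) = 1/(1/2 + 1/27 + 1/5100) = 1.861 Ω
R_th = 1.861 Ω

Final answer: V_th = 11.17 V, R_th = 1.861 Ω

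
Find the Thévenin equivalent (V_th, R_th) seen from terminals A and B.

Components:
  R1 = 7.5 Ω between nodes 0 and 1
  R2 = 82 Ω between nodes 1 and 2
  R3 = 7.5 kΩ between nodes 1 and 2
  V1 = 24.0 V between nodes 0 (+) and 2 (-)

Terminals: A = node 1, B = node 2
Step 1 — V_th is the open-circuit voltage V_A - V_B (nothing connected across the terminals).
Nodal analysis, taking node 2 as the 0 V reference.
Source V1 fixes V_0 = 24 V.
KCL at each unknown node (sum of currents leaving = 0; resistances in Ω):
  Node 1: (V_1 - 24)/7.5 + (V_1 - 0)/82 + (V_1 - 0)/7500 = 0
Collecting terms: 0.1457 × V_1 = 3.2  =>  V_1 = 21.97 V
V_th = V_1 - V_2 = 21.97 - 0 = 21.97 V
Step 2 — R_th: zero the source — replace V1 by a short circuit (node 2 merges into node 0) — and find the resistance seen between A (node 1) and B (node 0).
Reduce the network between node 1 (A) and node 0 (B) by series/parallel combination:
  Rp1 = R1 ‖ R2 ‖ R3 (parallel, all between nodes 0 and 1) = 1/(1/7.5 + 1/82 + 1/7500) = 6.865 Ω
R_th = 6.865 Ω

Final answer: V_th = 21.97 V, R_th = 6.865 Ω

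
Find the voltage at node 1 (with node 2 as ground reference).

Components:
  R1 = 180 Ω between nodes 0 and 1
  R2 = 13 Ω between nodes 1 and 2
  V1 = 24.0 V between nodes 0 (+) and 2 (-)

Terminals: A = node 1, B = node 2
Nodal analysis, taking node 2 as the 0 V reference.
Source V1 fixes V_0 = 24 V.
KCL at each unknown node (sum of currents leaving = 0; resistances in Ω):
  Node 1: (V_1 - 24)/180 + (V_1 - 0)/13 = 0
Collecting terms: 0.08248 × V_1 = 0.1333  =>  V_1 = 1.617 V
The requested potential is V_1 = 1.617 V.

Final answer: V_1 = 1.617 V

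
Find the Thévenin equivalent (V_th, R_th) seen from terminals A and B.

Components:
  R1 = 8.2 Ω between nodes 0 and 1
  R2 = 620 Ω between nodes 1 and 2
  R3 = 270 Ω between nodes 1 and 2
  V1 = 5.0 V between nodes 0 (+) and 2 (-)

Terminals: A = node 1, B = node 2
Step 1 — V_th is the open-circuit voltage V_A - V_B (nothing connected across the terminals).
Nodal analysis, taking node 2 as the 0 V reference.
Source V1 fixes V_0 = 5 V.
KCL at each unknown node (sum of currents leaving = 0; resistances in Ω):
  Node 1: (V_1 - 5)/8.2 + (V_1 - 0)/620 + (V_1 - 0)/270 = 0
Collecting terms: 0.1273 × V_1 = 0.6098  =>  V_1 = 4.791 V
V_th = V_1 - V_2 = 4.791 - 0 = 4.791 V
Step 2 — R_th: zero the source — replace V1 by a short circuit (node 2 merges into node 0) — and find the resistance seen between A (node 1) and B (node 0).
Reduce the network between node 1 (A) and node 0 (B) by series/parallel combination:
  Rp1 = R1 ‖ R2 ‖ R3 (parallel, all between nodes 0 and 1) = 1/(1/8.2 + 1/620 + 1/270) = 7.857 Ω
R_th = 7.857 Ω

Final answer: V_th = 4.791 V, R_th = 7.857 Ω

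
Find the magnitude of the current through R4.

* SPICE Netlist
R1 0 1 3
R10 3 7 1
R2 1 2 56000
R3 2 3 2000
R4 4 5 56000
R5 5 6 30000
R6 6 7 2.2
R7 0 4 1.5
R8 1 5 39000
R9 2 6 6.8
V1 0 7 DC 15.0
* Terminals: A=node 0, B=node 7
Nodal analysis, taking node 7 as the 0 V reference.
Source V1 fixes V_0 = 15 V.
KCL at each unknown node (sum of currents leaving = 0; resistances in Ω):
  Node 1: (V_1 - 15)/3 + (V_1 - V_2)/56000 + (V_1 - V_5)/39000 = 0
  Node 2: (V_2 - V_1)/56000 + (V_2 - V_3)/2000 + (V_2 - V_6)/6.8 = 0
  Node 3: (V_3 - V_2)/2000 + (V_3 - 0)/1 = 0
  Node 4: (V_4 - V_5)/56000 + (V_4 - 15)/1.5 = 0
  Node 5: (V_5 - V_4)/56000 + (V_5 - V_6)/30000 + (V_5 - V_1)/39000 = 0
  Node 6: (V_6 - V_5)/30000 + (V_6 - 0)/2.2 + (V_6 - V_2)/6.8 = 0
Collecting terms (coefficients in siemens):
  0.3334·V_1 - 0.00001786·V_2 - 0.00002564·V_5 = 5
  0.1476·V_2 - 0.00001786·V_1 - 0.0005·V_3 - 0.1471·V_6 = 0
  1·V_3 - 0.0005·V_2 = 0
  0.6667·V_4 - 0.00001786·V_5 = 10
  0.00007683·V_5 - 0.00002564·V_1 - 0.00001786·V_4 - 0.00003333·V_6 = 0
  0.6016·V_6 - 0.1471·V_2 - 0.00003333·V_5 = 0
Solving these 6 simultaneous equations (Gaussian elimination) gives:
  V_1 = 15 V, V_2 = 0.003019 V, V_3 = 0.000001509 V, V_4 = 15 V
  V_5 = 8.492 V, V_6 = 0.001208 V
I_R4 = (V_4 - V_5)/R4 = (15 - 8.492)/56000 = 0.0001162 A
|I_R4| = 0.0001162 A

Final answer: |I_R4| = 0.0001162 A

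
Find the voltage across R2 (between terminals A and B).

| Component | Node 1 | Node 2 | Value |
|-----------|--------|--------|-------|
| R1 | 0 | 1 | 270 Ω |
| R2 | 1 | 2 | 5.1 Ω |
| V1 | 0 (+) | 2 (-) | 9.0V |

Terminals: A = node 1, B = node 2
R1 and R2 are in series across V1 (node 0 → node 1 → node 2), and the output A–B is taken across R2, so this is a voltage divider.
Series current: I = V1/(R1 + R2) = 9/(270 + 5.1) = 9/275.1 = 0.03272 A
V_R2 = I × R2 = V1 × R2/(R1 + R2) = 9 × 5.1/275.1 = 0.1668 V

Final answer: 0.1668 V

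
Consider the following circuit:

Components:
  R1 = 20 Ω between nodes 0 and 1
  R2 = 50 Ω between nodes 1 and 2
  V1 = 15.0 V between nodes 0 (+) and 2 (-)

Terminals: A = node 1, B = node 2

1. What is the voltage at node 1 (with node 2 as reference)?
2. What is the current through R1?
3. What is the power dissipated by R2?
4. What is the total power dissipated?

Nodal analysis, taking node 2 as the 0 V reference.
Source V1 fixes V_0 = 15 V.
KCL at each unknown node (sum of currents leaving = 0; resistances in Ω):
  Node 1: (V_1 - 15)/20 + (V_1 - 0)/50 = 0
Collecting terms: 0.07 × V_1 = 0.75  =>  V_1 = 10.71 V
Part 1:
  Read off the nodal solution: V_1 = 10.71 V
Part 2:
  I_R1 = (V_0 - V_1)/R1 = (15 - 10.71)/20 = 0.2143 A
  Magnitude: I_R1 = 0.2143 A
Part 3:
  I_R2 = (V_1 - V_2)/R2 = (10.71 - 0)/50 = 0.2143 A
  P_R2 = I_R2² × R2 = (0.2143)² × 50 = 2.296 W
Part 4:
  Power in each resistor, P = (ΔV)²/R:
    P_R1 = (15 - 10.71)²/20 = 0.9184 W
    P_R2 = (10.71 - 0)²/50 = 2.296 W
  P_total = P_R1 + P_R2 = 3.214 W

Final answers:
1. V_1 = 10.71 V
2. I_R1 = 0.2143 A
3. P_R2 = 2.296 W
4. P_total = 3.214 W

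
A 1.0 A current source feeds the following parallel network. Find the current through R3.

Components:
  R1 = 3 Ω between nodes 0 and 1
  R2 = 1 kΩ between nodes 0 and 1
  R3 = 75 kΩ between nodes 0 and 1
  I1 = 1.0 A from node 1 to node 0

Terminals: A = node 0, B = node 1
All resistors sit directly between nodes 0 and 1, so they are in parallel and share one voltage V; the full source current 1 A splits among them.
1/R_par = 1/3 + 1/1000 + 1/75000 = 0.3343 S  =>  R_par = 2.991 Ω
V = I × R_par = 1 × 2.991 = 2.991 V
I_R3 = V/R3 = 2.991/75000 = 0.00003988 A

Final answer: 3.988e-05 A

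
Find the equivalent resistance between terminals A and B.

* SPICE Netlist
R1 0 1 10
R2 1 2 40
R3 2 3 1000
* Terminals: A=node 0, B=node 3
Reduce the network between node 0 (A) and node 3 (B) by series/parallel combination:
  Rs1 = R1 + R2 (series, joined only at node 1) = 10 + 40 = 50 Ω
  Rs2 = R3 + Rs1 (series, joined only at node 2) = 1000 + 50 = 1050 Ω
R_eq = 1.05 kΩ

Final answer: 1.05 kΩ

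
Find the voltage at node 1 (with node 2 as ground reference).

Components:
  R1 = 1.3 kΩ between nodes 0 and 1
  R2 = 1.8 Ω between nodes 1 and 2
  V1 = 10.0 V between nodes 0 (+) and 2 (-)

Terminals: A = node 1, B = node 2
Nodal analysis, taking node 2 as the 0 V reference.
Source V1 fixes V_0 = 10 V.
KCL at each unknown node (sum of currents leaving = 0; resistances in Ω):
  Node 1: (V_1 - 10)/1300 + (V_1 - 0)/1.8 = 0
Collecting terms: 0.5563 × V_1 = 0.007692  =>  V_1 = 0.01383 V
The requested potential is V_1 = 0.01383 V.

Final answer: V_1 = 0.01383 V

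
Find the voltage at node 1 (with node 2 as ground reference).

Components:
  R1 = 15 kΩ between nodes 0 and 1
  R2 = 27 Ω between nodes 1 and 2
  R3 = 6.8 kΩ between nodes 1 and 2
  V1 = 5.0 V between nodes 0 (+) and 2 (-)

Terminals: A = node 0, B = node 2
Nodal analysis, taking node 2 as the 0 V reference.
Source V1 fixes V_0 = 5 V.
KCL at each unknown node (sum of currents leaving = 0; resistances in Ω):
  Node 1: (V_1 - 5)/15000 + (V_1 - 0)/27 + (V_1 - 0)/6800 = 0
Collecting terms: 0.03725 × V_1 = 0.0003333  =>  V_1 = 0.008948 V
The requested potential is V_1 = 0.008948 V.

Final answer: V_1 = 0.008948 V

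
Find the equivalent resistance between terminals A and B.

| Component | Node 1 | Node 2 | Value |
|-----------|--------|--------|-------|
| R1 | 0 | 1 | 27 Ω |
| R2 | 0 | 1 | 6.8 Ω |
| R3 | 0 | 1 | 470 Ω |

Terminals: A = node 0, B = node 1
Reduce the network between node 0 (A) and node 1 (B) by series/parallel combination:
  Rp1 = R1 ‖ R2 ‖ R3 (parallel, all between nodes 0 and 1) = 1/(1/27 + 1/6.8 + 1/470) = 5.37 Ω
R_eq = 5.37 Ω

Final answer: 5.37 Ω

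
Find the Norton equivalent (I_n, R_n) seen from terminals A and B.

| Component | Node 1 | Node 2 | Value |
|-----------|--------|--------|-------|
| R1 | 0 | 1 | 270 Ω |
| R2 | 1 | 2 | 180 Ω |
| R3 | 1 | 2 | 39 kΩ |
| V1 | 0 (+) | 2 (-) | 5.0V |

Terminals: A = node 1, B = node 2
Find the Thévenin equivalent first; then I_n = V_th/R_th and R_n = R_th.
Step 1 — V_th is the open-circuit voltage V_A - V_B (nothing connected across the terminals).
Nodal analysis, taking node 2 as the 0 V reference.
Source V1 fixes V_0 = 5 V.
KCL at each unknown node (sum of currents leaving = 0; resistances in Ω):
  Node 1: (V_1 - 5)/270 + (V_1 - 0)/180 + (V_1 - 0)/39000 = 0
Collecting terms: 0.009285 × V_1 = 0.01852  =>  V_1 = 1.994 V
V_th = V_1 - V_2 = 1.994 - 0 = 1.994 V
Step 2 — R_th: zero the source — replace V1 by a short circuit (node 2 merges into node 0) — and find the resistance seen between A (node 1) and B (node 0).
Reduce the network between node 1 (A) and node 0 (B) by series/parallel combination:
  Rp1 = R1 ‖ R2 ‖ R3 (parallel, all between nodes 0 and 1) = 1/(1/270 + 1/180 + 1/39000) = 107.7 Ω
R_th = 107.7 Ω
I_n = V_th/R_th = 1.994/107.7 = 0.01852 A, and R_n = R_th = 107.7 Ω

Final answer: I_n = 0.01852 A, R_n = 107.7 Ω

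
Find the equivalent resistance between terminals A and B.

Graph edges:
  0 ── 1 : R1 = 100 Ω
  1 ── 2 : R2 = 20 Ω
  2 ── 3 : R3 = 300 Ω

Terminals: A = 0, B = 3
Reduce the network between node 0 (A) and node 3 (B) by series/parallel combination:
  Rs1 = R1 + R2 (series, joined only at node 1) = 100 + 20 = 120 Ω
  Rs2 = R3 + Rs1 (series, joined only at node 2) = 300 + 120 = 420 Ω
R_eq = 420 Ω

Final answer: 420 Ω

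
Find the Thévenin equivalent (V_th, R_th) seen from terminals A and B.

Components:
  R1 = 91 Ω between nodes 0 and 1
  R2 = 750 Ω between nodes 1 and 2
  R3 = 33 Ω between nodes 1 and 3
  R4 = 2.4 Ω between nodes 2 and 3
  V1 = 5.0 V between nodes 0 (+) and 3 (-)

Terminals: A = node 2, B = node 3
Step 1 — V_th is the open-circuit voltage V_A - V_B (nothing connected across the terminals).
Nodal analysis, taking node 3 as the 0 V reference.
Source V1 fixes V_0 = 5 V.
KCL at each unknown node (sum of currents leaving = 0; resistances in Ω):
  Node 1: (V_1 - 5)/91 + (V_1 - V_2)/750 + (V_1 - 0)/33 = 0
  Node 2: (V_2 - V_1)/750 + (V_2 - 0)/2.4 = 0
Collecting terms (coefficients in siemens):
  0.04263·V_1 - 0.001333·V_2 = 0.05495
  0.418·V_2 - 0.001333·V_1 = 0
Determinant D = (0.04263)(0.418) - (-0.001333)(-0.001333) = 0.01782
V_1 = [(0.05495)(0.418) - (-0.001333)(0)]/D = 1.289 V
V_2 = [(0.04263)(0) - (0.05495)(-0.001333)]/D = 0.004112 V
V_th = V_2 - V_3 = 0.004112 - 0 = 0.004112 V
Step 2 — R_th: zero the source — replace V1 by a short circuit (node 3 merges into node 0) — and find the resistance seen between A (node 2) and B (node 0).
Reduce the network between node 2 (A) and node 0 (B) by series/parallel combination:
  Rp1 = R1 ‖ R3 (parallel, both between nodes 0 and 1) = 1/(1/91 + 1/33) = 24.22 Ω
  Rs1 = R2 + Rp1 (series, joined only at node 1) = 750 + 24.22 = 774.2 Ω
  Rp2 = R4 ‖ Rs1 (parallel, both between nodes 0 and 2) = 1/(1/2.4 + 1/774.2) = 2.393 Ω
R_th = 2.393 Ω

Final answer: V_th = 0.004112 V, R_th = 2.393 Ω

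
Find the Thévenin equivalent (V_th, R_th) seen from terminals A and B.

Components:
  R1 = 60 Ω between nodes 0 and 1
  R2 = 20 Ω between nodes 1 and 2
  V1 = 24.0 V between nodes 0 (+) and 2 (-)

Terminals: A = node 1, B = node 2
Step 1 — V_th is the open-circuit voltage V_A - V_B (nothing connected across the terminals).
Nodal analysis, taking node 2 as the 0 V reference.
Source V1 fixes V_0 = 24 V.
KCL at each unknown node (sum of currents leaving = 0; resistances in Ω):
  Node 1: (V_1 - 24)/60 + (V_1 - 0)/20 = 0
Collecting terms: 0.06667 × V_1 = 0.4  =>  V_1 = 6 V
V_th = V_1 - V_2 = 6 - 0 = 6 V
Step 2 — R_th: zero the source — replace V1 by a short circuit (node 2 merges into node 0) — and find the resistance seen between A (node 1) and B (node 0).
Reduce the network between node 1 (A) and node 0 (B) by series/parallel combination:
  Rp1 = R1 ‖ R2 (parallel, both between nodes 0 and 1) = 1/(1/60 + 1/20) = 15 Ω
R_th = 15 Ω

Final answer: V_th = 6 V, R_th = 15 Ω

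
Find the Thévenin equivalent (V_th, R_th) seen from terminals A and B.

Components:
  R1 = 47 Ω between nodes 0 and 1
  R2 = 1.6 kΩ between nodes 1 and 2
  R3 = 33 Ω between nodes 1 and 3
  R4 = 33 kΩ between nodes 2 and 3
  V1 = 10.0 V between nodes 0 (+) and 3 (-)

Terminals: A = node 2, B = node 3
Step 1 — V_th is the open-circuit voltage V_A - V_B (nothing connected across the terminals).
Nodal analysis, taking node 3 as the 0 V reference.
Source V1 fixes V_0 = 10 V.
KCL at each unknown node (sum of currents leaving = 0; resistances in Ω):
  Node 1: (V_1 - 10)/47 + (V_1 - V_2)/1600 + (V_1 - 0)/33 = 0
  Node 2: (V_2 - V_1)/1600 + (V_2 - 0)/33000 = 0
Collecting terms (coefficients in siemens):
  0.0522·V_1 - 0.000625·V_2 = 0.2128
  0.0006553·V_2 - 0.000625·V_1 = 0
Determinant D = (0.0522)(0.0006553) - (-0.000625)(-0.000625) = 0.00003382
V_1 = [(0.2128)(0.0006553) - (-0.000625)(0)]/D = 4.123 V
V_2 = [(0.0522)(0) - (0.2128)(-0.000625)]/D = 3.932 V
V_th = V_2 - V_3 = 3.932 - 0 = 3.932 V
Step 2 — R_th: zero the source — replace V1 by a short circuit (node 3 merges into node 0) — and find the resistance seen between A (node 2) and B (node 0).
Reduce the network between node 2 (A) and node 0 (B) by series/parallel combination:
  Rp1 = R1 ‖ R3 (parallel, both between nodes 0 and 1) = 1/(1/47 + 1/33) = 19.39 Ω
  Rs1 = R2 + Rp1 (series, joined only at node 1) = 1600 + 19.39 = 1619 Ω
  Rp2 = R4 ‖ Rs1 (parallel, both between nodes 0 and 2) = 1/(1/33000 + 1/1619) = 1544 Ω
R_th = 1.544 kΩ

Final answer: V_th = 3.932 V, R_th = 1.544 kΩ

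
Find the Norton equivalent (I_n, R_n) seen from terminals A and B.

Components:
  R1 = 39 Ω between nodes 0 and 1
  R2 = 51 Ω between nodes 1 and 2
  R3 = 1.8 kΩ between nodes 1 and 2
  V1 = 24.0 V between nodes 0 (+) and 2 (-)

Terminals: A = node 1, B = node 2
Find the Thévenin equivalent first; then I_n = V_th/R_th and R_n = R_th.
Step 1 — V_th is the open-circuit voltage V_A - V_B (nothing connected across the terminals).
Nodal analysis, taking node 2 as the 0 V reference.
Source V1 fixes V_0 = 24 V.
KCL at each unknown node (sum of currents leaving = 0; resistances in Ω):
  Node 1: (V_1 - 24)/39 + (V_1 - 0)/51 + (V_1 - 0)/1800 = 0
Collecting terms: 0.0458 × V_1 = 0.6154  =>  V_1 = 13.44 V
V_th = V_1 - V_2 = 13.44 - 0 = 13.44 V
Step 2 — R_th: zero the source — replace V1 by a short circuit (node 2 merges into node 0) — and find the resistance seen between A (node 1) and B (node 0).
Reduce the network between node 1 (A) and node 0 (B) by series/parallel combination:
  Rp1 = R1 ‖ R2 ‖ R3 (parallel, all between nodes 0 and 1) = 1/(1/39 + 1/51 + 1/1800) = 21.83 Ω
R_th = 21.83 Ω
I_n = V_th/R_th = 13.44/21.83 = 0.6154 A, and R_n = R_th = 21.83 Ω

Final answer: I_n = 0.6154 A, R_n = 21.83 Ω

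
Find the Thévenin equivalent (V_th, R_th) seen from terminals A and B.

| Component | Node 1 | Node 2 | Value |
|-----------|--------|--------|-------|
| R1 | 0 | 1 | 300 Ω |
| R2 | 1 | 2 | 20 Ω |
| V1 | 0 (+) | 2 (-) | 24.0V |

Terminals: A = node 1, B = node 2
Step 1 — V_th is the open-circuit voltage V_A - V_B (nothing connected across the terminals).
Nodal analysis, taking node 2 as the 0 V reference.
Source V1 fixes V_0 = 24 V.
KCL at each unknown node (sum of currents leaving = 0; resistances in Ω):
  Node 1: (V_1 - 24)/300 + (V_1 - 0)/20 = 0
Collecting terms: 0.05333 × V_1 = 0.08  =>  V_1 = 1.5 V
V_th = V_1 - V_2 = 1.5 - 0 = 1.5 V
Step 2 — R_th: zero the source — replace V1 by a short circuit (node 2 merges into node 0) — and find the resistance seen between A (node 1) and B (node 0).
Reduce the network between node 1 (A) and node 0 (B) by series/parallel combination:
  Rp1 = R1 ‖ R2 (parallel, both between nodes 0 and 1) = 1/(1/300 + 1/20) = 18.75 Ω
R_th = 18.75 Ω

Final answer: V_th = 1.5 V, R_th = 18.75 Ω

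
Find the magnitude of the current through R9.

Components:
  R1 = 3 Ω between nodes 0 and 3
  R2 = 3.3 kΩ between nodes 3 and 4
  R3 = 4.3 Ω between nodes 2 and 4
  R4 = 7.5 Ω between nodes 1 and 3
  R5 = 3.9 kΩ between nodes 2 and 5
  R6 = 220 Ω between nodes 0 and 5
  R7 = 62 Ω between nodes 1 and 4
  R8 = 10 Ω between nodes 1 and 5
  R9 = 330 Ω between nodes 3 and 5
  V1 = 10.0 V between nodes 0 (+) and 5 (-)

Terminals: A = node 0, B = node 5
Nodal analysis, taking node 5 as the 0 V reference.
Source V1 fixes V_0 = 10 V.
KCL at each unknown node (sum of currents leaving = 0; resistances in Ω):
  Node 1: (V_1 - V_3)/7.5 + (V_1 - V_4)/62 + (V_1 - 0)/10 = 0
  Node 2: (V_2 - V_4)/4.3 + (V_2 - 0)/3900 = 0
  Node 3: (V_3 - 10)/3 + (V_3 - V_4)/3300 + (V_3 - V_1)/7.5 + (V_3 - 0)/330 = 0
  Node 4: (V_4 - V_3)/3300 + (V_4 - V_2)/4.3 + (V_4 - V_1)/62 = 0
Collecting terms (coefficients in siemens):
  0.2495·V_1 - 0.1333·V_3 - 0.01613·V_4 = 0
  0.2328·V_2 - 0.2326·V_4 = 0
  0.47·V_3 - 0.1333·V_1 - 0.000303·V_4 = 3.333
  0.249·V_4 - 0.01613·V_1 - 0.2326·V_2 - 0.000303·V_3 = 0
Solving these 4 simultaneous equations (Gaussian elimination) gives:
  V_1 = 4.838 V, V_2 = 4.825 V, V_3 = 8.468 V, V_4 = 4.83 V
I_R9 = (V_3 - V_5)/R9 = (8.468 - 0)/330 = 0.02566 A
|I_R9| = 0.02566 A

Final answer: |I_R9| = 0.02566 A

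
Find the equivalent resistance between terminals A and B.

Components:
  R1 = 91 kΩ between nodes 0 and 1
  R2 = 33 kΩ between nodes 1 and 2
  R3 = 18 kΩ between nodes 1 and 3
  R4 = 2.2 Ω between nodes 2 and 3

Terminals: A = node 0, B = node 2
Reduce the network between node 0 (A) and node 2 (B) by series/parallel combination:
  Rs1 = R3 + R4 (series, joined only at node 3) = 18000 + 2.2 = 18000 Ω
  Rp1 = R2 ‖ Rs1 (parallel, both between nodes 1 and 2) = 1/(1/33000 + 1/18000) = 11650 Ω
  Rs2 = R1 + Rp1 (series, joined only at node 1) = 91000 + 11650 = 102600 Ω
R_eq = 102.6 kΩ

Final answer: 102.6 kΩ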